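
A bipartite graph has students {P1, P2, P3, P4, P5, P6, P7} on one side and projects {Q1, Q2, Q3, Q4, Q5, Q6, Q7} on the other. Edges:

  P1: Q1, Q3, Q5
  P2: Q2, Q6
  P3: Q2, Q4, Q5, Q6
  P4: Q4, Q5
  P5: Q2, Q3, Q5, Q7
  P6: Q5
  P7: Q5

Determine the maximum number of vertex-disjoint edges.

6

Unit-capacity flow: source→left, listed edges, right→sink; max matching = max flow.
Augmenting path P1→Q1 (+1); matched 1.
Augmenting path P2→Q2 (+1); matched 2.
Augmenting path P3→Q4 (+1); matched 3.
Augmenting path P4→Q5 (+1); matched 4.
Augmenting path P5→Q3 (+1); matched 5.
Augmenting path P6→Q5→P4→Q4→P3→Q6 (+1); matched 6.
No augmenting path remains; maximum matching = 6.
König certificate: {P1, P2, P3, P4, P5, Q5} is a vertex cover of size 6 (every listed pair touches it), so no matching can be larger.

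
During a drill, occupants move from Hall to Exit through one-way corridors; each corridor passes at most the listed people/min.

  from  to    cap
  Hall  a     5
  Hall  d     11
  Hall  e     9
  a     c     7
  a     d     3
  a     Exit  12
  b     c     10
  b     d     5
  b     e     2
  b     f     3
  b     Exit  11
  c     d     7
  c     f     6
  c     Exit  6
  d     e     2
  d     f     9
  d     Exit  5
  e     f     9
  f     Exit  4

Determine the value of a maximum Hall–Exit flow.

14

Augment Hall→a→Exit: bottleneck 5, flow now 5.
Augment Hall→d→Exit: bottleneck 5, flow now 10.
Augment Hall→d→f→Exit: bottleneck 4, flow now 14.
No augmenting path remains; maximum flow = 14.
In the residual graph, reachable from Hall: {Hall, d, e, f}.
Min-cut edges: Hall→a (5), d→Exit (5), f→Exit (4); capacity 5 + 5 + 4 = 14.
This cut is saturated, so no flow can exceed 14.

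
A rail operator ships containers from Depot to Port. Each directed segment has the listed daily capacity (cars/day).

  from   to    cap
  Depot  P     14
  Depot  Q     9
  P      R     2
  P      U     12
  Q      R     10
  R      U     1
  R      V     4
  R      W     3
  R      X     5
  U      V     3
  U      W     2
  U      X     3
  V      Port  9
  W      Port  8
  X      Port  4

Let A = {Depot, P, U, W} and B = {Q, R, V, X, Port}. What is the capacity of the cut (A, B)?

25

Edges leaving {Depot, P, U, W}: Depot→Q (9), P→R (2), U→V (3), U→X (3), W→Port (8).
Cut capacity = 9 + 2 + 3 + 3 + 8 = 25.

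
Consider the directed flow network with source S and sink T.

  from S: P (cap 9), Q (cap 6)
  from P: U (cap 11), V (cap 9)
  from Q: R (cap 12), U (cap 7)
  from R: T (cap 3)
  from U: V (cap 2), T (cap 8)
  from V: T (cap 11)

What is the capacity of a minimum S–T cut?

15

Augment S→P→U→T: bottleneck 8, flow now 8.
Augment S→P→V→T: bottleneck 1, flow now 9.
Augment S→Q→R→T: bottleneck 3, flow now 12.
Augment S→Q→U→V→T: bottleneck 2, flow now 14.
Augment S→Q→U→P→V→T: bottleneck 1, flow now 15. (uses reverse residual edge)
No augmenting path remains; maximum flow = 15.
By max-flow min-cut, the minimum cut capacity equals the max flow.
In the residual graph, reachable from S: {S}.
Min-cut edges: S→P (9), S→Q (6); capacity 9 + 6 = 15.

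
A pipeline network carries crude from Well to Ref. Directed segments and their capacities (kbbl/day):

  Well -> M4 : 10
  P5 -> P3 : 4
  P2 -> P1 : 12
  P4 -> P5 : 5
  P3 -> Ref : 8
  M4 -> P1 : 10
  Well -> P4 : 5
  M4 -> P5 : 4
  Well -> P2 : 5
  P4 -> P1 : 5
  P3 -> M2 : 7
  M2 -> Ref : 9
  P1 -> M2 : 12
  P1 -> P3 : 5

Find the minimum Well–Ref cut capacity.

Augment Well→M4→P1→M2→Ref: bottleneck 9, flow now 9.
Augment Well→M4→P1→P3→Ref: bottleneck 1, flow now 10.
Augment Well→P2→P1→P3→Ref: bottleneck 4, flow now 14.
Augment Well→P4→P5→P3→Ref: bottleneck 3, flow now 17.
No augmenting path remains; maximum flow = 17.
By max-flow min-cut, the minimum cut capacity equals the max flow.
In the residual graph, reachable from Well: {Well, M4, P2, P4, P1, P5, M2, P3}.
Min-cut edges: M2→Ref (9), P3→Ref (8); capacity 9 + 8 = 17.

17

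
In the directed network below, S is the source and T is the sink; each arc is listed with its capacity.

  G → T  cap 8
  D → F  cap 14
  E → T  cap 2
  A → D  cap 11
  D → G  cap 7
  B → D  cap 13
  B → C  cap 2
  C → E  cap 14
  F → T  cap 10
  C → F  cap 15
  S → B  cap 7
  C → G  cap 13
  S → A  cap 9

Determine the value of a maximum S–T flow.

16

Augment S→A→D→F→T: bottleneck 9, flow now 9.
Augment S→B→C→E→T: bottleneck 2, flow now 11.
Augment S→B→D→F→T: bottleneck 1, flow now 12.
Augment S→B→D→G→T: bottleneck 4, flow now 16.
No augmenting path remains; maximum flow = 16.
In the residual graph, reachable from S: {S}.
Min-cut edges: S→A (9), S→B (7); capacity 9 + 7 = 16.
This cut is saturated, so no flow can exceed 16.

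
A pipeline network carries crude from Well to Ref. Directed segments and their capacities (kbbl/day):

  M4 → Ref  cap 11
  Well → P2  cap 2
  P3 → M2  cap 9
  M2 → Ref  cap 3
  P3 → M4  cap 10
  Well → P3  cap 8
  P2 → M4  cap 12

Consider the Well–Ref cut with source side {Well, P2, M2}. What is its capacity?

23

Edges leaving {Well, P2, M2}: Well→P3 (8), P2→M4 (12), M2→Ref (3).
Cut capacity = 8 + 12 + 3 = 23.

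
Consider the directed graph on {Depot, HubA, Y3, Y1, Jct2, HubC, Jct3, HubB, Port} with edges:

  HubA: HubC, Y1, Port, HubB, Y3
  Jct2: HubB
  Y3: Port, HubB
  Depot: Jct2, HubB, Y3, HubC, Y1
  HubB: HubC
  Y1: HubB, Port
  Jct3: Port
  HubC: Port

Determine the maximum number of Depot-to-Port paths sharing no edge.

3

Assign every edge capacity 1; by Menger, the answer equals the max flow.
Path Depot→Y3→Port (+1); total 1.
Path Depot→Y1→Port (+1); total 2.
Path Depot→HubC→Port (+1); total 3.
No residual Depot→Port path; max flow = 3.
Certifying cut of size 3: {Depot→Y1, Depot→Y3, HubC→Port}.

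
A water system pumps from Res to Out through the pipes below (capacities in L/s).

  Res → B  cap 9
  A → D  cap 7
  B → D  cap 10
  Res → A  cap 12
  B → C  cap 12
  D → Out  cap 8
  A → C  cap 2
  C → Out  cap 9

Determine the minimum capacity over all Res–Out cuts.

17

Augment Res→A→C→Out: bottleneck 2, flow now 2.
Augment Res→A→D→Out: bottleneck 7, flow now 9.
Augment Res→B→C→Out: bottleneck 7, flow now 16.
Augment Res→B→D→Out: bottleneck 1, flow now 17.
No augmenting path remains; maximum flow = 17.
By max-flow min-cut, the minimum cut capacity equals the max flow.
In the residual graph, reachable from Res: {Res, A, B, C, D}.
Min-cut edges: C→Out (9), D→Out (8); capacity 9 + 8 = 17.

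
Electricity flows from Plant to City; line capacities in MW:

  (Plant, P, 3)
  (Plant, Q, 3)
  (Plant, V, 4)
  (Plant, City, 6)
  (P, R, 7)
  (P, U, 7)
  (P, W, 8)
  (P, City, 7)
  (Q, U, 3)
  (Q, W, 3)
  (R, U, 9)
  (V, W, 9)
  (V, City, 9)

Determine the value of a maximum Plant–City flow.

Augment Plant→City: bottleneck 6, flow now 6.
Augment Plant→P→City: bottleneck 3, flow now 9.
Augment Plant→V→City: bottleneck 4, flow now 13.
No augmenting path remains; maximum flow = 13.
In the residual graph, reachable from Plant: {Plant, Q, U, W}.
Min-cut edges: Plant→P (3), Plant→V (4), Plant→City (6); capacity 3 + 4 + 6 = 13.
This cut is saturated, so no flow can exceed 13.

13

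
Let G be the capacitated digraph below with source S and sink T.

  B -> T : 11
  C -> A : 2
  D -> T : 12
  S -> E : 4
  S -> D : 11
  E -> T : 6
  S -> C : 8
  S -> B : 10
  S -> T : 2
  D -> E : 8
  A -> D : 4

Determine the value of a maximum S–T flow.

Augment S→T: bottleneck 2, flow now 2.
Augment S→B→T: bottleneck 10, flow now 12.
Augment S→D→T: bottleneck 11, flow now 23.
Augment S→E→T: bottleneck 4, flow now 27.
Augment S→C→A→D→T: bottleneck 1, flow now 28.
Augment S→C→A→D→E→T: bottleneck 1, flow now 29.
No augmenting path remains; maximum flow = 29.
In the residual graph, reachable from S: {S, C}.
Min-cut edges: S→B (10), S→D (11), S→E (4), S→T (2), C→A (2); capacity 10 + 11 + 4 + 2 + 2 = 29.
This cut is saturated, so no flow can exceed 29.

29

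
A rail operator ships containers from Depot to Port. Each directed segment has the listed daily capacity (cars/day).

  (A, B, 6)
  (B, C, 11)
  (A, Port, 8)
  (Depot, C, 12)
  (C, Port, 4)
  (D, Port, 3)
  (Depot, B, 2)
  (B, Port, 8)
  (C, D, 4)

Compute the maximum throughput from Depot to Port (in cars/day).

9

Augment Depot→B→Port: bottleneck 2, flow now 2.
Augment Depot→C→Port: bottleneck 4, flow now 6.
Augment Depot→C→D→Port: bottleneck 3, flow now 9.
No augmenting path remains; maximum flow = 9.
In the residual graph, reachable from Depot: {Depot, C, D}.
Min-cut edges: Depot→B (2), C→Port (4), D→Port (3); capacity 2 + 4 + 3 = 9.
This cut is saturated, so no flow can exceed 9.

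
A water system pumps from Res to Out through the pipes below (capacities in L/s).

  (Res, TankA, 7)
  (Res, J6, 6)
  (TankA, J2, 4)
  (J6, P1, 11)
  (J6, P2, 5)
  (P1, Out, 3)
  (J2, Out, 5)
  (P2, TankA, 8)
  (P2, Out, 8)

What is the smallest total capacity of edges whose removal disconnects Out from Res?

10

Augment Res→TankA→J2→Out: bottleneck 4, flow now 4.
Augment Res→J6→P1→Out: bottleneck 3, flow now 7.
Augment Res→J6→P2→Out: bottleneck 3, flow now 10.
No augmenting path remains; maximum flow = 10.
By max-flow min-cut, the minimum cut capacity equals the max flow.
In the residual graph, reachable from Res: {Res, TankA}.
Min-cut edges: Res→J6 (6), TankA→J2 (4); capacity 6 + 4 = 10.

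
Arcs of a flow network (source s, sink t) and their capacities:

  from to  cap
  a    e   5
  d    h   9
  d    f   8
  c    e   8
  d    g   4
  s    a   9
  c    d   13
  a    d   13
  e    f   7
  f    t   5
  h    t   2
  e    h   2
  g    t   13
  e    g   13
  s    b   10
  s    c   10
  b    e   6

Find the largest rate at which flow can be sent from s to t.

20

Augment s→a→d→f→t: bottleneck 5, flow now 5.
Augment s→a→d→g→t: bottleneck 4, flow now 9.
Augment s→b→e→g→t: bottleneck 6, flow now 15.
Augment s→c→d→h→t: bottleneck 2, flow now 17.
Augment s→c→e→g→t: bottleneck 3, flow now 20.
No augmenting path remains; maximum flow = 20.
In the residual graph, reachable from s: {s, a, b, c, d, e, f, g, h}.
Min-cut edges: f→t (5), g→t (13), h→t (2); capacity 5 + 13 + 2 = 20.
This cut is saturated, so no flow can exceed 20.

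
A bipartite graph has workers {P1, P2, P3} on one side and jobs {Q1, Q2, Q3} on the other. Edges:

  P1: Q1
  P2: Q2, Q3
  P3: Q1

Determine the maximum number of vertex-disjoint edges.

2

Unit-capacity flow: source→left, listed edges, right→sink; max matching = max flow.
Augmenting path P1→Q1 (+1); matched 1.
Augmenting path P2→Q2 (+1); matched 2.
No augmenting path remains; maximum matching = 2.
König certificate: {P2, Q1} is a vertex cover of size 2 (every listed pair touches it), so no matching can be larger.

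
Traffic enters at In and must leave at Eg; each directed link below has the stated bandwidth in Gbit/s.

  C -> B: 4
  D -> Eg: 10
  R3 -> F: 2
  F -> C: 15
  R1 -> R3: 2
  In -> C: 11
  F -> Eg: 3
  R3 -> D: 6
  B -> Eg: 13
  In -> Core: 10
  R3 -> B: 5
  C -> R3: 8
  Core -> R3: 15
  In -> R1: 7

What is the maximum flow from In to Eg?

Augment In→C→B→Eg: bottleneck 4, flow now 4.
Augment In→R1→R3→F→Eg: bottleneck 2, flow now 6.
Augment In→Core→R3→D→Eg: bottleneck 6, flow now 12.
Augment In→Core→R3→B→Eg: bottleneck 4, flow now 16.
Augment In→C→R3→B→Eg: bottleneck 1, flow now 17.
No augmenting path remains; maximum flow = 17.
In the residual graph, reachable from In: {In, R1, Core, C, R3}.
Min-cut edges: C→B (4), R3→F (2), R3→D (6), R3→B (5); capacity 4 + 2 + 6 + 5 = 17.
This cut is saturated, so no flow can exceed 17.

17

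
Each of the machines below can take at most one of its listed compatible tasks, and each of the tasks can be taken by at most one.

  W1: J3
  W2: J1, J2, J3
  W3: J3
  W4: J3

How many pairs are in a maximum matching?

2

Unit-capacity flow: source→left, listed edges, right→sink; max matching = max flow.
Augmenting path W1→J3 (+1); matched 1.
Augmenting path W2→J1 (+1); matched 2.
No augmenting path remains; maximum matching = 2.
König certificate: {W2, J3} is a vertex cover of size 2 (every listed pair touches it), so no matching can be larger.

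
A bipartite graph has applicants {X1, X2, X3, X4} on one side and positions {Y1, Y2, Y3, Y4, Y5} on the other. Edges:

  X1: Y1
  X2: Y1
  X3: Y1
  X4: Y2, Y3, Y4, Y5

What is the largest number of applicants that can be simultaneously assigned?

Unit-capacity flow: source→left, listed edges, right→sink; max matching = max flow.
Augmenting path X1→Y1 (+1); matched 1.
Augmenting path X4→Y2 (+1); matched 2.
No augmenting path remains; maximum matching = 2.
König certificate: {X4, Y1} is a vertex cover of size 2 (every listed pair touches it), so no matching can be larger.

2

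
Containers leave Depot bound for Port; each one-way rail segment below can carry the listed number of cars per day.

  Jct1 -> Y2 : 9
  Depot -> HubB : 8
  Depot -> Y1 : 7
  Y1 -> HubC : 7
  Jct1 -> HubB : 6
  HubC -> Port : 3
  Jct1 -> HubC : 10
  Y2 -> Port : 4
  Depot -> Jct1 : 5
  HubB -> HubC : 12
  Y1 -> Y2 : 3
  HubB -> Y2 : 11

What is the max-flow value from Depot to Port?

7

Augment Depot→Jct1→HubC→Port: bottleneck 3, flow now 3.
Augment Depot→Jct1→Y2→Port: bottleneck 2, flow now 5.
Augment Depot→Y1→Y2→Port: bottleneck 2, flow now 7.
No augmenting path remains; maximum flow = 7.
In the residual graph, reachable from Depot: {Depot, Jct1, Y1, HubB, HubC, Y2}.
Min-cut edges: HubC→Port (3), Y2→Port (4); capacity 3 + 4 = 7.
This cut is saturated, so no flow can exceed 7.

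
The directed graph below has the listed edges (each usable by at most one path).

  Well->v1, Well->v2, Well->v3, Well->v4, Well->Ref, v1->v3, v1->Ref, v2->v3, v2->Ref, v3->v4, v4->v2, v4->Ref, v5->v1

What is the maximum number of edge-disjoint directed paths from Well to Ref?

4

Assign every edge capacity 1; by Menger, the answer equals the max flow.
Path Well→Ref (+1); total 1.
Path Well→v1→Ref (+1); total 2.
Path Well→v2→Ref (+1); total 3.
Path Well→v4→Ref (+1); total 4.
No residual Well→Ref path; max flow = 4.
Certifying cut of size 4: {Well→Ref, Well→v1, v2→Ref, v4→Ref}.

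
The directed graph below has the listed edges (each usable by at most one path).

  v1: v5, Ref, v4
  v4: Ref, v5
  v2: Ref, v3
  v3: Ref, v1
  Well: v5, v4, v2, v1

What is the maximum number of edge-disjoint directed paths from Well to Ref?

Assign every edge capacity 1; by Menger, the answer equals the max flow.
Path Well→v1→Ref (+1); total 1.
Path Well→v2→Ref (+1); total 2.
Path Well→v4→Ref (+1); total 3.
No residual Well→Ref path; max flow = 3.
Certifying cut of size 3: {Well→v1, Well→v2, Well→v4}.

3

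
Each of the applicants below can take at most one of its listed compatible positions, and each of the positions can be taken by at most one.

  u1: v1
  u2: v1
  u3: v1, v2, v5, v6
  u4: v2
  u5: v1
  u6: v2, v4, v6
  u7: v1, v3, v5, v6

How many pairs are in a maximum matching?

Unit-capacity flow: source→left, listed edges, right→sink; max matching = max flow.
Augmenting path u1→v1 (+1); matched 1.
Augmenting path u3→v2 (+1); matched 2.
Augmenting path u6→v4 (+1); matched 3.
Augmenting path u7→v3 (+1); matched 4.
Augmenting path u4→v2→u3→v5 (+1); matched 5.
No augmenting path remains; maximum matching = 5.
König certificate: {u3, u4, u6, u7, v1} is a vertex cover of size 5 (every listed pair touches it), so no matching can be larger.

5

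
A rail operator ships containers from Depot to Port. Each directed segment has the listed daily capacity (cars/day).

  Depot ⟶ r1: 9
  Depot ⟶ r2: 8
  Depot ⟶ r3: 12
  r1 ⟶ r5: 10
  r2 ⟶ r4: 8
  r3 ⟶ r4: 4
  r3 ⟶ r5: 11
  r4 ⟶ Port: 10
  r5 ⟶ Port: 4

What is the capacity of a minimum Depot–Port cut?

14

Augment Depot→r1→r5→Port: bottleneck 4, flow now 4.
Augment Depot→r2→r4→Port: bottleneck 8, flow now 12.
Augment Depot→r3→r4→Port: bottleneck 2, flow now 14.
No augmenting path remains; maximum flow = 14.
By max-flow min-cut, the minimum cut capacity equals the max flow.
In the residual graph, reachable from Depot: {Depot, r1, r2, r3, r4, r5}.
Min-cut edges: r4→Port (10), r5→Port (4); capacity 10 + 4 = 14.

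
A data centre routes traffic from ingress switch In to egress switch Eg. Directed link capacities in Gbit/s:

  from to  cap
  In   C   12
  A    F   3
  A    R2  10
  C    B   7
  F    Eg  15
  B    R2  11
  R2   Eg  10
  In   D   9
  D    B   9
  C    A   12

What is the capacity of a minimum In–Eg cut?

Augment In→C→B→R2→Eg: bottleneck 7, flow now 7.
Augment In→C→A→R2→Eg: bottleneck 3, flow now 10.
Augment In→C→A→F→Eg: bottleneck 2, flow now 12.
Augment In→D→B→C→A→F→Eg: bottleneck 1, flow now 13. (uses reverse residual edge)
No augmenting path remains; maximum flow = 13.
By max-flow min-cut, the minimum cut capacity equals the max flow.
In the residual graph, reachable from In: {In, C, D, B, A, R2}.
Min-cut edges: A→F (3), R2→Eg (10); capacity 3 + 10 = 13.

13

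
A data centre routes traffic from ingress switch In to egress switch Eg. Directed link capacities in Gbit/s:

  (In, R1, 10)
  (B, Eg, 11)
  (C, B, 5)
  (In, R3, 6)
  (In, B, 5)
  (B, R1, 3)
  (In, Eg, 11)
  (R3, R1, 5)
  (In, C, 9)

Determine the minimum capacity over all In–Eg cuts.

Augment In→Eg: bottleneck 11, flow now 11.
Augment In→B→Eg: bottleneck 5, flow now 16.
Augment In→C→B→Eg: bottleneck 5, flow now 21.
No augmenting path remains; maximum flow = 21.
By max-flow min-cut, the minimum cut capacity equals the max flow.
In the residual graph, reachable from In: {In, C, R3, R1}.
Min-cut edges: In→B (5), In→Eg (11), C→B (5); capacity 5 + 11 + 5 = 21.

21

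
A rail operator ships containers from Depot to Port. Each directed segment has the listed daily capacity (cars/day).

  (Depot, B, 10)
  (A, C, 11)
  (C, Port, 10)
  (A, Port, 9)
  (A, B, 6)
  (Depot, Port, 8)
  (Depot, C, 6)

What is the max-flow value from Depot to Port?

14

Augment Depot→Port: bottleneck 8, flow now 8.
Augment Depot→C→Port: bottleneck 6, flow now 14.
No augmenting path remains; maximum flow = 14.
In the residual graph, reachable from Depot: {Depot, B}.
Min-cut edges: Depot→C (6), Depot→Port (8); capacity 6 + 8 = 14.
This cut is saturated, so no flow can exceed 14.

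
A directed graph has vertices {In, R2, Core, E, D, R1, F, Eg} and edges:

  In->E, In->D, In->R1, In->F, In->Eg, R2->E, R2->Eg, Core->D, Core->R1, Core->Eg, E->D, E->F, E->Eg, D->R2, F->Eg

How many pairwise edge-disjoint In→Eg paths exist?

Assign every edge capacity 1; by Menger, the answer equals the max flow.
Path In→Eg (+1); total 1.
Path In→E→Eg (+1); total 2.
Path In→F→Eg (+1); total 3.
Path In→D→R2→Eg (+1); total 4.
No residual In→Eg path; max flow = 4.
Certifying cut of size 4: {In→D, In→E, In→Eg, In→F}.

4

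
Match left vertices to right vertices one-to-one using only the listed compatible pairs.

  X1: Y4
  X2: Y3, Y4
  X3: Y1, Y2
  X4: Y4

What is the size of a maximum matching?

Unit-capacity flow: source→left, listed edges, right→sink; max matching = max flow.
Augmenting path X1→Y4 (+1); matched 1.
Augmenting path X2→Y3 (+1); matched 2.
Augmenting path X3→Y1 (+1); matched 3.
No augmenting path remains; maximum matching = 3.
König certificate: {X2, X3, Y4} is a vertex cover of size 3 (every listed pair touches it), so no matching can be larger.

3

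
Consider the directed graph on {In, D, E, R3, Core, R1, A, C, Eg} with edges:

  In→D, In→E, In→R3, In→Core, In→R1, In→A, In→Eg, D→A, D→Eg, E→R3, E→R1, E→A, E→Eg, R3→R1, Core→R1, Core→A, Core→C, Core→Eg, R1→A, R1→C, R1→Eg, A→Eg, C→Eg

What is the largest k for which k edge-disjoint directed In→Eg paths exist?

7

Assign every edge capacity 1; by Menger, the answer equals the max flow.
Path In→Eg (+1); total 1.
Path In→D→Eg (+1); total 2.
Path In→E→Eg (+1); total 3.
Path In→Core→Eg (+1); total 4.
Path In→R1→Eg (+1); total 5.
Path In→A→Eg (+1); total 6.
Path In→R3→R1→C→Eg (+1); total 7.
No residual In→Eg path; max flow = 7.
Certifying cut of size 7: {In→A, In→Core, In→D, In→E, In→Eg, In→R1, In→R3}.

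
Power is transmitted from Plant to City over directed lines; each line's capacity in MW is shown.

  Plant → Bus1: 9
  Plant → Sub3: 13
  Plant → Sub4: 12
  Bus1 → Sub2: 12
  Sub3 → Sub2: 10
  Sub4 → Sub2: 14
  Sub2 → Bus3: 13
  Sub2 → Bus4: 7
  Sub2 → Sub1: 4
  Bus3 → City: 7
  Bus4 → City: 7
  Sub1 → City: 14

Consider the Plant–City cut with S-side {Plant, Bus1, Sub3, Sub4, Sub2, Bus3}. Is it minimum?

Yes — it is a minimum cut (capacity 18).

Given cut capacity: 7 + 4 + 7 = 18.
Augment Plant→Bus1→Sub2→Bus3→City: bottleneck 7, flow now 7.
Augment Plant→Bus1→Sub2→Bus4→City: bottleneck 2, flow now 9.
Augment Plant→Sub3→Sub2→Bus4→City: bottleneck 5, flow now 14.
Augment Plant→Sub3→Sub2→Sub1→City: bottleneck 4, flow now 18.
No augmenting path remains; maximum flow = 18.
Cut capacity 18 equals the max flow, so it is a minimum cut.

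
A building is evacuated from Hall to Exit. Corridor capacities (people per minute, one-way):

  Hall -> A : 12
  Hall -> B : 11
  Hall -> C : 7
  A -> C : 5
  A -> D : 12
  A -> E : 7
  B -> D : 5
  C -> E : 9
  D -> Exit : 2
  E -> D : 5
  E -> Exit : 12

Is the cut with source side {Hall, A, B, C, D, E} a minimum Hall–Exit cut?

Yes — it is a minimum cut (capacity 14).

Given cut capacity: 2 + 12 = 14.
Augment Hall→A→D→Exit: bottleneck 2, flow now 2.
Augment Hall→A→E→Exit: bottleneck 7, flow now 9.
Augment Hall→C→E→Exit: bottleneck 5, flow now 14.
No augmenting path remains; maximum flow = 14.
Cut capacity 14 equals the max flow, so it is a minimum cut.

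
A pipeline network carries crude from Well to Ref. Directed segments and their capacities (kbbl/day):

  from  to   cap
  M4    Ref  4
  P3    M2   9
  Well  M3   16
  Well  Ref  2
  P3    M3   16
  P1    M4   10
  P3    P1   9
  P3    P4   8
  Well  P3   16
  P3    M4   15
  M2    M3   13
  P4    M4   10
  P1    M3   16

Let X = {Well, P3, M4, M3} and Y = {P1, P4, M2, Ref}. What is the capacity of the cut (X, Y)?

Edges leaving {Well, P3, M4, M3}: Well→Ref (2), P3→P1 (9), P3→P4 (8), P3→M2 (9), M4→Ref (4).
Cut capacity = 2 + 9 + 8 + 9 + 4 = 32.

32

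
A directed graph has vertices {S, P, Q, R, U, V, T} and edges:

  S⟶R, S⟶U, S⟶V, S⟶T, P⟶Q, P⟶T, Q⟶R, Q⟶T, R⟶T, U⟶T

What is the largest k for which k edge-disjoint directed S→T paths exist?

3

Assign every edge capacity 1; by Menger, the answer equals the max flow.
Path S→T (+1); total 1.
Path S→R→T (+1); total 2.
Path S→U→T (+1); total 3.
No residual S→T path; max flow = 3.
Certifying cut of size 3: {S→R, S→T, S→U}.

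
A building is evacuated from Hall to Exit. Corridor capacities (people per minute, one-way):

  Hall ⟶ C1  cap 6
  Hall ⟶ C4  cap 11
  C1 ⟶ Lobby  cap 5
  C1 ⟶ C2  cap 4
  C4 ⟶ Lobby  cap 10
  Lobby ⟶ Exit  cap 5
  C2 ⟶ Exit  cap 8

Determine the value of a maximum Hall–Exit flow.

9

Augment Hall→C1→Lobby→Exit: bottleneck 5, flow now 5.
Augment Hall→C1→C2→Exit: bottleneck 1, flow now 6.
Augment Hall→C4→Lobby→C1→C2→Exit: bottleneck 3, flow now 9. (uses reverse residual edge)
No augmenting path remains; maximum flow = 9.
In the residual graph, reachable from Hall: {Hall, C1, C4, Lobby}.
Min-cut edges: C1→C2 (4), Lobby→Exit (5); capacity 4 + 5 = 9.
This cut is saturated, so no flow can exceed 9.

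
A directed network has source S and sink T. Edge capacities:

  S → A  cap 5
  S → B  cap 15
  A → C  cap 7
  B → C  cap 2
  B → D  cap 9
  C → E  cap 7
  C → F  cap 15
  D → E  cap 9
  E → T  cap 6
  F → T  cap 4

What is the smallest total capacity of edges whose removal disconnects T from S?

10

Augment S→A→C→E→T: bottleneck 5, flow now 5.
Augment S→B→C→E→T: bottleneck 1, flow now 6.
Augment S→B→C→F→T: bottleneck 1, flow now 7.
Augment S→B→D→E→C→F→T: bottleneck 3, flow now 10. (uses reverse residual edge)
No augmenting path remains; maximum flow = 10.
By max-flow min-cut, the minimum cut capacity equals the max flow.
In the residual graph, reachable from S: {S, A, B, C, D, E, F}.
Min-cut edges: E→T (6), F→T (4); capacity 6 + 4 = 10.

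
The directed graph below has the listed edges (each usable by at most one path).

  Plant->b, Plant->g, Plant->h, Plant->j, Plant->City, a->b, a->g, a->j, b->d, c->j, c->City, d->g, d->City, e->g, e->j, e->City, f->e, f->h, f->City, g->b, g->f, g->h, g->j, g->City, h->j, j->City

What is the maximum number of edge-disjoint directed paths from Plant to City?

Assign every edge capacity 1; by Menger, the answer equals the max flow.
Path Plant→City (+1); total 1.
Path Plant→g→City (+1); total 2.
Path Plant→j→City (+1); total 3.
Path Plant→b→d→City (+1); total 4.
No residual Plant→City path; max flow = 4.
Certifying cut of size 4: {Plant→City, Plant→b, Plant→g, j→City}.

4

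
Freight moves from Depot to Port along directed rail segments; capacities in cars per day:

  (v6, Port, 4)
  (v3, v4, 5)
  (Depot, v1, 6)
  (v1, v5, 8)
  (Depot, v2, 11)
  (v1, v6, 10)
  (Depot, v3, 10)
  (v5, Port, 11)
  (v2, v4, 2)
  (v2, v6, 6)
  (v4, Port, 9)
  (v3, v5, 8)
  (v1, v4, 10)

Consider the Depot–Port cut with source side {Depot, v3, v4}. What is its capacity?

34

Edges leaving {Depot, v3, v4}: Depot→v1 (6), Depot→v2 (11), v3→v5 (8), v4→Port (9).
Cut capacity = 6 + 11 + 8 + 9 = 34.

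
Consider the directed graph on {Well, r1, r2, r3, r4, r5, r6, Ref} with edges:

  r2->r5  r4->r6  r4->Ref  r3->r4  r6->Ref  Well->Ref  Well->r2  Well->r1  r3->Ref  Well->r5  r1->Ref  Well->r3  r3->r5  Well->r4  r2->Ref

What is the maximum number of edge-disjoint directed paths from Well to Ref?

5

Assign every edge capacity 1; by Menger, the answer equals the max flow.
Path Well→Ref (+1); total 1.
Path Well→r1→Ref (+1); total 2.
Path Well→r2→Ref (+1); total 3.
Path Well→r3→Ref (+1); total 4.
Path Well→r4→Ref (+1); total 5.
No residual Well→Ref path; max flow = 5.
Certifying cut of size 5: {Well→Ref, Well→r1, Well→r2, Well→r3, Well→r4}.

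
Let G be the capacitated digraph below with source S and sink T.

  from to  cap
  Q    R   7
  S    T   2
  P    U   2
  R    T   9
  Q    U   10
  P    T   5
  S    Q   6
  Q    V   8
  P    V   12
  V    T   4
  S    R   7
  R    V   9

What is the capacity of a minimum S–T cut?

Augment S→T: bottleneck 2, flow now 2.
Augment S→R→T: bottleneck 7, flow now 9.
Augment S→Q→R→T: bottleneck 2, flow now 11.
Augment S→Q→V→T: bottleneck 4, flow now 15.
No augmenting path remains; maximum flow = 15.
By max-flow min-cut, the minimum cut capacity equals the max flow.
In the residual graph, reachable from S: {S}.
Min-cut edges: S→Q (6), S→R (7), S→T (2); capacity 6 + 7 + 2 = 15.

15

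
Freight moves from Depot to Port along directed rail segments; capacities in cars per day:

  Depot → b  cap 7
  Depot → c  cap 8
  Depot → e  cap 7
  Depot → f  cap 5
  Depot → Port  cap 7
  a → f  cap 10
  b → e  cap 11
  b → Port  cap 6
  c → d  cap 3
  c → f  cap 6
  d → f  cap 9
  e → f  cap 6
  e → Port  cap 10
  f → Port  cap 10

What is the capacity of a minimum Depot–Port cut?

31

Augment Depot→Port: bottleneck 7, flow now 7.
Augment Depot→b→Port: bottleneck 6, flow now 13.
Augment Depot→e→Port: bottleneck 7, flow now 20.
Augment Depot→f→Port: bottleneck 5, flow now 25.
Augment Depot→b→e→Port: bottleneck 1, flow now 26.
Augment Depot→c→f→Port: bottleneck 5, flow now 31.
No augmenting path remains; maximum flow = 31.
By max-flow min-cut, the minimum cut capacity equals the max flow.
In the residual graph, reachable from Depot: {Depot, c, d, f}.
Min-cut edges: Depot→b (7), Depot→e (7), Depot→Port (7), f→Port (10); capacity 7 + 7 + 7 + 10 = 31.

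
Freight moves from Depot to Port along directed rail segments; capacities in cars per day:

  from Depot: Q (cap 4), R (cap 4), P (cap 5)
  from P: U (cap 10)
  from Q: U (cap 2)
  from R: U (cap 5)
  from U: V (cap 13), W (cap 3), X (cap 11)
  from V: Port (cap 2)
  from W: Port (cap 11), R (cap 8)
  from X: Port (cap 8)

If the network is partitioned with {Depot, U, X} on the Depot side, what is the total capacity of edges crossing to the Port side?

37

Edges leaving {Depot, U, X}: Depot→P (5), Depot→Q (4), Depot→R (4), U→V (13), U→W (3), X→Port (8).
Cut capacity = 5 + 4 + 4 + 13 + 3 + 8 = 37.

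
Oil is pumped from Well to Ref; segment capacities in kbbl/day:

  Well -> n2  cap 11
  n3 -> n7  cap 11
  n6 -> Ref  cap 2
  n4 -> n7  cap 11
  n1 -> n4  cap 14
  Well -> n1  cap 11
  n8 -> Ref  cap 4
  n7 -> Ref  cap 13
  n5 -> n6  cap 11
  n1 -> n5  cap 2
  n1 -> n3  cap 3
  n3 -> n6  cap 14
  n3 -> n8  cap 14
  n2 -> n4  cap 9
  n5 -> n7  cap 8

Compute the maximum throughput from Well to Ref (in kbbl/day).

Augment Well→n1→n3→n6→Ref: bottleneck 2, flow now 2.
Augment Well→n1→n3→n7→Ref: bottleneck 1, flow now 3.
Augment Well→n1→n4→n7→Ref: bottleneck 8, flow now 11.
Augment Well→n2→n4→n7→Ref: bottleneck 3, flow now 14.
Augment Well→n2→n4→n1→n5→n7→Ref: bottleneck 1, flow now 15. (uses reverse residual edge)
Augment Well→n2→n4→n1→n5→n6→n3→n8→Ref: bottleneck 1, flow now 16. (uses reverse residual edge)
No augmenting path remains; maximum flow = 16.
In the residual graph, reachable from Well: {Well, n1, n2, n4}.
Min-cut edges: n1→n3 (3), n1→n5 (2), n4→n7 (11); capacity 3 + 2 + 11 = 16.
This cut is saturated, so no flow can exceed 16.

16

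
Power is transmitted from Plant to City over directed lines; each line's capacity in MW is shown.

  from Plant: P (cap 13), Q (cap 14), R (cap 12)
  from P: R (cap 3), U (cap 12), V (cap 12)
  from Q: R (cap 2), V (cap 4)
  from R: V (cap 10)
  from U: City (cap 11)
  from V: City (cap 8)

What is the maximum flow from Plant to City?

19

Augment Plant→P→U→City: bottleneck 11, flow now 11.
Augment Plant→P→V→City: bottleneck 2, flow now 13.
Augment Plant→Q→V→City: bottleneck 4, flow now 17.
Augment Plant→R→V→City: bottleneck 2, flow now 19.
No augmenting path remains; maximum flow = 19.
In the residual graph, reachable from Plant: {Plant, P, Q, R, U, V}.
Min-cut edges: U→City (11), V→City (8); capacity 11 + 8 = 19.
This cut is saturated, so no flow can exceed 19.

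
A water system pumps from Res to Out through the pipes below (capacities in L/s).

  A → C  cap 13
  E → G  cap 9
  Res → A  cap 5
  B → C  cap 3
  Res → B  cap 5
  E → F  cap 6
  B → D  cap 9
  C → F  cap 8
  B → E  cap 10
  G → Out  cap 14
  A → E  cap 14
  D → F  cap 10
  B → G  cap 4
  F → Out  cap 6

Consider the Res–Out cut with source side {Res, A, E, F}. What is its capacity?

Edges leaving {Res, A, E, F}: Res→B (5), A→C (13), E→G (9), F→Out (6).
Cut capacity = 5 + 13 + 9 + 6 = 33.

33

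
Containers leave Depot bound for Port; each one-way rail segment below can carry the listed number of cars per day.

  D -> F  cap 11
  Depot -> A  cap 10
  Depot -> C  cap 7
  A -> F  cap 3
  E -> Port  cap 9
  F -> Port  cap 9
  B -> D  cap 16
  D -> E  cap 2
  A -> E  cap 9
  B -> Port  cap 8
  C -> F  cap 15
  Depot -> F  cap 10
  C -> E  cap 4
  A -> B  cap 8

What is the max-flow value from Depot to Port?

Augment Depot→F→Port: bottleneck 9, flow now 9.
Augment Depot→A→B→Port: bottleneck 8, flow now 17.
Augment Depot→A→E→Port: bottleneck 2, flow now 19.
Augment Depot→C→E→Port: bottleneck 4, flow now 23.
No augmenting path remains; maximum flow = 23.
In the residual graph, reachable from Depot: {Depot, C, F}.
Min-cut edges: Depot→A (10), C→E (4), F→Port (9); capacity 10 + 4 + 9 = 23.
This cut is saturated, so no flow can exceed 23.

23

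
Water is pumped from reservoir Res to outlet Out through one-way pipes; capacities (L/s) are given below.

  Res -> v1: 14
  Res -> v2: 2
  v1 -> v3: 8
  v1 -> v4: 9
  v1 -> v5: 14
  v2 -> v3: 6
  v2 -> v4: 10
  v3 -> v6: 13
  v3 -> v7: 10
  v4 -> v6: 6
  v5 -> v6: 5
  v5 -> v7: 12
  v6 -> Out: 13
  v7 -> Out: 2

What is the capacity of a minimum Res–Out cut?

15

Augment Res→v1→v3→v6→Out: bottleneck 8, flow now 8.
Augment Res→v1→v4→v6→Out: bottleneck 5, flow now 13.
Augment Res→v1→v5→v7→Out: bottleneck 1, flow now 14.
Augment Res→v2→v3→v7→Out: bottleneck 1, flow now 15.
No augmenting path remains; maximum flow = 15.
By max-flow min-cut, the minimum cut capacity equals the max flow.
In the residual graph, reachable from Res: {Res, v1, v2, v3, v4, v5, v6, v7}.
Min-cut edges: v6→Out (13), v7→Out (2); capacity 13 + 2 = 15.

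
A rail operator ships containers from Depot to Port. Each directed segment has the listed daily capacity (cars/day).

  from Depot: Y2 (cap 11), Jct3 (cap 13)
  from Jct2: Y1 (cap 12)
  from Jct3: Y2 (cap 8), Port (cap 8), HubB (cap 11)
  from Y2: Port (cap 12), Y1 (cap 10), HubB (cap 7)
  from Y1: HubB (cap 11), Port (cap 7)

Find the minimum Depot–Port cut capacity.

24

Augment Depot→Jct3→Port: bottleneck 8, flow now 8.
Augment Depot→Y2→Port: bottleneck 11, flow now 19.
Augment Depot→Jct3→Y2→Port: bottleneck 1, flow now 20.
Augment Depot→Jct3→Y2→Y1→Port: bottleneck 4, flow now 24.
No augmenting path remains; maximum flow = 24.
By max-flow min-cut, the minimum cut capacity equals the max flow.
In the residual graph, reachable from Depot: {Depot}.
Min-cut edges: Depot→Jct3 (13), Depot→Y2 (11); capacity 13 + 11 = 24.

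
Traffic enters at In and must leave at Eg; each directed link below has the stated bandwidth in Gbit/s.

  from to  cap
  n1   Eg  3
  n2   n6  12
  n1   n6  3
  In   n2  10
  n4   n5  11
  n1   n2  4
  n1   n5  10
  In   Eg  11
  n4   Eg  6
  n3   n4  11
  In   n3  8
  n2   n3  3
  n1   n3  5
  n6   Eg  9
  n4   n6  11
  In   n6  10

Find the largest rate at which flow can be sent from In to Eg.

Augment In→Eg: bottleneck 11, flow now 11.
Augment In→n6→Eg: bottleneck 9, flow now 20.
Augment In→n3→n4→Eg: bottleneck 6, flow now 26.
No augmenting path remains; maximum flow = 26.
In the residual graph, reachable from In: {In, n2, n3, n4, n5, n6}.
Min-cut edges: In→Eg (11), n4→Eg (6), n6→Eg (9); capacity 11 + 6 + 9 = 26.
This cut is saturated, so no flow can exceed 26.

26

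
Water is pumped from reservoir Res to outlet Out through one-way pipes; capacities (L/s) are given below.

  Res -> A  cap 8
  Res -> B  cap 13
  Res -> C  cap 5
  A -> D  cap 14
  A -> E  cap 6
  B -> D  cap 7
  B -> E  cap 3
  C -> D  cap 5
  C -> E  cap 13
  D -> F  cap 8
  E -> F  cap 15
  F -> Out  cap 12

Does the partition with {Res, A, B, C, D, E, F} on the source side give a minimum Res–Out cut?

Given cut capacity: 12 = 12.
Augment Res→A→D→F→Out: bottleneck 8, flow now 8.
Augment Res→B→E→F→Out: bottleneck 3, flow now 11.
Augment Res→C→E→F→Out: bottleneck 1, flow now 12.
No augmenting path remains; maximum flow = 12.
Cut capacity 12 equals the max flow, so it is a minimum cut.

Yes — it is a minimum cut (capacity 12).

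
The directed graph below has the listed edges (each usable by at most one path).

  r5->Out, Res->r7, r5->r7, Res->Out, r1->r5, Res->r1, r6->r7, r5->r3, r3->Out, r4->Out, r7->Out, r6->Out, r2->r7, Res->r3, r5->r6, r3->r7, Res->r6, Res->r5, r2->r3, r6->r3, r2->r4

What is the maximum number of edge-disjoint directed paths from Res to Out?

5

Assign every edge capacity 1; by Menger, the answer equals the max flow.
Path Res→Out (+1); total 1.
Path Res→r3→Out (+1); total 2.
Path Res→r5→Out (+1); total 3.
Path Res→r6→Out (+1); total 4.
Path Res→r7→Out (+1); total 5.
No residual Res→Out path; max flow = 5.
Certifying cut of size 5: {Res→Out, r3→Out, r5→Out, r6→Out, r7→Out}.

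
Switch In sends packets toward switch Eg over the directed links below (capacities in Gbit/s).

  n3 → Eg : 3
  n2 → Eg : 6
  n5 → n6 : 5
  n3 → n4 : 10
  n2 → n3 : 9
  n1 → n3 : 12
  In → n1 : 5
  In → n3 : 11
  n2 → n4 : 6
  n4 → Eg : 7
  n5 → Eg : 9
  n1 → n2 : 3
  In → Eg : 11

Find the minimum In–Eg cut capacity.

Augment In→Eg: bottleneck 11, flow now 11.
Augment In→n3→Eg: bottleneck 3, flow now 14.
Augment In→n1→n2→Eg: bottleneck 3, flow now 17.
Augment In→n3→n4→Eg: bottleneck 7, flow now 24.
No augmenting path remains; maximum flow = 24.
By max-flow min-cut, the minimum cut capacity equals the max flow.
In the residual graph, reachable from In: {In, n1, n3, n4}.
Min-cut edges: In→Eg (11), n1→n2 (3), n3→Eg (3), n4→Eg (7); capacity 11 + 3 + 3 + 7 = 24.

24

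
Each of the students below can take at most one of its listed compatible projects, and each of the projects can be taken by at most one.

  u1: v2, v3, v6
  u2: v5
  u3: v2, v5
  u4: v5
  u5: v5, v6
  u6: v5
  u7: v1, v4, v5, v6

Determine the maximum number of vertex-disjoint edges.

5

Unit-capacity flow: source→left, listed edges, right→sink; max matching = max flow.
Augmenting path u1→v2 (+1); matched 1.
Augmenting path u2→v5 (+1); matched 2.
Augmenting path u5→v6 (+1); matched 3.
Augmenting path u7→v1 (+1); matched 4.
Augmenting path u3→v2→u1→v3 (+1); matched 5.
No augmenting path remains; maximum matching = 5.
König certificate: {u1, u3, u5, u7, v5} is a vertex cover of size 5 (every listed pair touches it), so no matching can be larger.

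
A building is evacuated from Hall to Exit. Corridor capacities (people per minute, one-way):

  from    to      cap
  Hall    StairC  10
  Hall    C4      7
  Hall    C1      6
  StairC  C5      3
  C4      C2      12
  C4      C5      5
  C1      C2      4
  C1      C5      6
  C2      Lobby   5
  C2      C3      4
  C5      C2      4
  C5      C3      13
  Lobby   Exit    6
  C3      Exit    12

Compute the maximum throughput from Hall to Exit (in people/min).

16

Augment Hall→StairC→C5→C3→Exit: bottleneck 3, flow now 3.
Augment Hall→C4→C2→Lobby→Exit: bottleneck 5, flow now 8.
Augment Hall→C4→C2→C3→Exit: bottleneck 2, flow now 10.
Augment Hall→C1→C2→C3→Exit: bottleneck 2, flow now 12.
Augment Hall→C1→C5→C3→Exit: bottleneck 4, flow now 16.
No augmenting path remains; maximum flow = 16.
In the residual graph, reachable from Hall: {Hall, StairC}.
Min-cut edges: Hall→C4 (7), Hall→C1 (6), StairC→C5 (3); capacity 7 + 6 + 3 = 16.
This cut is saturated, so no flow can exceed 16.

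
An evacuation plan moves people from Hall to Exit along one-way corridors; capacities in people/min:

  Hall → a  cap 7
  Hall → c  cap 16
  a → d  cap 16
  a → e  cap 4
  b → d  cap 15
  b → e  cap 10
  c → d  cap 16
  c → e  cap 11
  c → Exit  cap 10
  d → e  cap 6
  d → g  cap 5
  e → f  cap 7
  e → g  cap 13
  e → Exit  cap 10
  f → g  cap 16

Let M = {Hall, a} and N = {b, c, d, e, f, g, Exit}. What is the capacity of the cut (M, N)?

Edges leaving {Hall, a}: Hall→c (16), a→d (16), a→e (4).
Cut capacity = 16 + 16 + 4 = 36.

36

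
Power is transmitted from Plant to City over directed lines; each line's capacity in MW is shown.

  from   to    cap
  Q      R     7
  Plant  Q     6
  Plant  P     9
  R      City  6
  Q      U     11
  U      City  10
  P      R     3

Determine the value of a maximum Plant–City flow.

Augment Plant→P→R→City: bottleneck 3, flow now 3.
Augment Plant→Q→R→City: bottleneck 3, flow now 6.
Augment Plant→Q→U→City: bottleneck 3, flow now 9.
No augmenting path remains; maximum flow = 9.
In the residual graph, reachable from Plant: {Plant, P}.
Min-cut edges: Plant→Q (6), P→R (3); capacity 6 + 3 = 9.
This cut is saturated, so no flow can exceed 9.

9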